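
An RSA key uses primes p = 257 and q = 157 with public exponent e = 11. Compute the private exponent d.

φ(n) = (p−1)(q−1) = 256·156 = 39936.
Need d with 11·d ≡ 1 (mod 39936). Apply the extended Euclidean algorithm:
39936 = 3630×11 + 6
11 = 1×6 + 5
6 = 1×5 + 1
5 = 5×1 + 0
Back-substitute:
1 = 6 − 5
1 = −11 + 2·6
1 = 2·39936 − 7261·11
So 11·(-7261) ≡ 1 (mod 39936), hence d ≡ -7261 ≡ 32675 (mod 39936).

32675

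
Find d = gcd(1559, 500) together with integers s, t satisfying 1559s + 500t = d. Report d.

1

Repeated division:
1559 = 3×500 + 59
500 = 8×59 + 28
59 = 2×28 + 3
28 = 9×3 + 1
3 = 3×1 + 0
gcd(1559, 500) = 1.
Express as a combination:
1 = 28 − 9·3
1 = −9·59 + 19·28
1 = 19·500 − 161·59
1 = −161·1559 + 502·500
So 1 = (-161)·1559 + (502)·500.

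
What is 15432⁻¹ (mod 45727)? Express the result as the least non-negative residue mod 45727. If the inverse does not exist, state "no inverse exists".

43075

gcd(45727, 15432) by repeated division:
45727 = 2×15432 + 14863
15432 = 1×14863 + 569
14863 = 26×569 + 69
569 = 8×69 + 17
69 = 4×17 + 1
17 = 17×1 + 0
Since gcd(15432, 45727) = 1, back-substitute to write 1 as a combination:
1 = 69 − 4·17
1 = −4·569 + 33·69
1 = 33·14863 − 862·569
1 = −862·15432 + 895·14863
1 = 895·45727 − 2652·15432
Hence 15432⁻¹ ≡ -2652 ≡ 43075 (mod 45727).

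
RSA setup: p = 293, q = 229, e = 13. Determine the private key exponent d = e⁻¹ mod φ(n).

φ(n) = (p−1)(q−1) = 292·228 = 66576.
Need d with 13·d ≡ 1 (mod 66576). Apply the extended Euclidean algorithm:
66576 = 5121*13 + 3
13 = 4*3 + 1
3 = 3*1 + 0
Back-substitute:
1 = 13 − 4·3
1 = −4·66576 + 20485·13
So 13·20485 ≡ 1 (mod 66576), hence d = 20485.

20485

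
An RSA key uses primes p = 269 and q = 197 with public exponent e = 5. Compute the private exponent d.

φ(n) = (p−1)(q−1) = 268·196 = 52528.
Need d with 5·d ≡ 1 (mod 52528). Apply the extended Euclidean algorithm:
52528 = 10505*5 + 3
5 = 1*3 + 2
3 = 1*2 + 1
2 = 2*1 + 0
Back-substitute:
1 = 3 − 2
1 = −5 + 2·3
1 = 2·52528 − 21011·5
So 5·(-21011) ≡ 1 (mod 52528), hence d ≡ -21011 ≡ 31517 (mod 52528).

31517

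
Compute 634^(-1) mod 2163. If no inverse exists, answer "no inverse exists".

58

Run Euclid on (2163, 634):
2163 = 3*634 + 261
634 = 2*261 + 112
261 = 2*112 + 37
112 = 3*37 + 1
37 = 37*1 + 0
The gcd is 1. Working backward:
1 = 112 − 3·37
1 = −3·261 + 7·112
1 = 7·634 − 17·261
1 = −17·2163 + 58·634
So 634·58 ≡ 1 (mod 2163).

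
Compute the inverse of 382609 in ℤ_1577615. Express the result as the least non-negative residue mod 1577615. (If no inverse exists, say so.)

Extended Euclidean algorithm:
1577615 = 4·382609 + 47179
382609 = 8·47179 + 5177
47179 = 9·5177 + 586
5177 = 8·586 + 489
586 = 1·489 + 97
489 = 5·97 + 4
97 = 24·4 + 1
4 = 4·1 + 0
The gcd is 1. Working backward:
1 = 97 − 24·4
1 = −24·489 + 121·97
1 = 121·586 − 145·489
1 = −145·5177 + 1281·586
1 = 1281·47179 − 11674·5177
1 = −11674·382609 + 94673·47179
1 = 94673·1577615 − 390366·382609
Thus 382609·(-390366) ≡ 1 (mod 1577615); reducing, -390366 mod 1577615 = 1187249.

1187249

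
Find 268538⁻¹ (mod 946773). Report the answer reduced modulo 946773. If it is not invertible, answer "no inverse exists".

Extended Euclidean algorithm:
946773 = 3·268538 + 141159
268538 = 1·141159 + 127379
141159 = 1·127379 + 13780
127379 = 9·13780 + 3359
13780 = 4·3359 + 344
3359 = 9·344 + 263
344 = 1·263 + 81
263 = 3·81 + 20
81 = 4·20 + 1
20 = 20·1 + 0
Since gcd(268538, 946773) = 1, back-substitute to write 1 as a combination:
1 = 81 − 4·20
1 = −4·263 + 13·81
1 = 13·344 − 17·263
1 = −17·3359 + 166·344
1 = 166·13780 − 681·3359
1 = −681·127379 + 6295·13780
1 = 6295·141159 − 6976·127379
1 = −6976·268538 + 13271·141159
1 = 13271·946773 − 46789·268538
Hence 268538⁻¹ ≡ -46789 ≡ 899984 (mod 946773).

899984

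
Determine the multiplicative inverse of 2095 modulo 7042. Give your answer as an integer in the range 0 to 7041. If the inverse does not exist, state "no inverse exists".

3721

Extended Euclidean algorithm:
7042 = 3·2095 + 757
2095 = 2·757 + 581
757 = 1·581 + 176
581 = 3·176 + 53
176 = 3·53 + 17
53 = 3·17 + 2
17 = 8·2 + 1
2 = 2·1 + 0
Since gcd(2095, 7042) = 1, back-substitute to write 1 as a combination:
1 = 17 − 8·2
1 = −8·53 + 25·17
1 = 25·176 − 83·53
1 = −83·581 + 274·176
1 = 274·757 − 357·581
1 = −357·2095 + 988·757
1 = 988·7042 − 3321·2095
So 2095·(-3321) ≡ 1 (mod 7042), and -3321 ≡ 3721 (mod 7042).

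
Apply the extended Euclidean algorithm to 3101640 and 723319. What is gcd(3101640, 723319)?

Repeated division:
3101640 = 4×723319 + 208364
723319 = 3×208364 + 98227
208364 = 2×98227 + 11910
98227 = 8×11910 + 2947
11910 = 4×2947 + 122
2947 = 24×122 + 19
122 = 6×19 + 8
19 = 2×8 + 3
8 = 2×3 + 2
3 = 1×2 + 1
2 = 2×1 + 0
gcd(3101640, 723319) = 1.
Working backward:
1 = 3 − 2
1 = −8 + 3·3
1 = 3·19 − 7·8
1 = −7·122 + 45·19
1 = 45·2947 − 1087·122
1 = −1087·11910 + 4393·2947
1 = 4393·98227 − 36231·11910
1 = −36231·208364 + 76855·98227
1 = 76855·723319 − 266796·208364
1 = −266796·3101640 + 1144039·723319
So 1 = (-266796)·3101640 + (1144039)·723319.

1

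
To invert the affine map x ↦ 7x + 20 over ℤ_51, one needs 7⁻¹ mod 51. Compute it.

Extended Euclidean algorithm:
51 = 7×7 + 2
7 = 3×2 + 1
2 = 2×1 + 0
Since gcd(7, 51) = 1, back-substitute to write 1 as a combination:
1 = 7 − 3·2
1 = −3·51 + 22·7
So 7·22 ≡ 1 (mod 51).

22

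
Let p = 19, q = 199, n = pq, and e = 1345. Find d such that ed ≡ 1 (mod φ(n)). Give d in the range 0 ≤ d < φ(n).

φ(n) = (p−1)(q−1) = 18·198 = 3564.
Need d with 1345·d ≡ 1 (mod 3564). Apply the extended Euclidean algorithm:
3564 = 2*1345 + 874
1345 = 1*874 + 471
874 = 1*471 + 403
471 = 1*403 + 68
403 = 5*68 + 63
68 = 1*63 + 5
63 = 12*5 + 3
5 = 1*3 + 2
3 = 1*2 + 1
2 = 2*1 + 0
Back-substitute:
1 = 3 − 2
1 = −5 + 2·3
1 = 2·63 − 25·5
1 = −25·68 + 27·63
1 = 27·403 − 160·68
1 = −160·471 + 187·403
1 = 187·874 − 347·471
1 = −347·1345 + 534·874
1 = 534·3564 − 1415·1345
So 1345·(-1415) ≡ 1 (mod 3564), hence d ≡ -1415 ≡ 2149 (mod 3564).

2149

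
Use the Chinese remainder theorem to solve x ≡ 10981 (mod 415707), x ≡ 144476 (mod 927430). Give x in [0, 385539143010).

Write x = 10981 + 415707·k. Then 415707·k ≡ 144476 − 10981 ≡ 133495 (mod 927430).
Need 415707⁻¹ mod 927430. Extended Euclid on (927430, 415707):
927430 = 2*415707 + 96016
415707 = 4*96016 + 31643
96016 = 3*31643 + 1087
31643 = 29*1087 + 120
1087 = 9*120 + 7
120 = 17*7 + 1
7 = 7*1 + 0
Back-substitute:
1 = 120 − 17·7
1 = −17·1087 + 154·120
1 = 154·31643 − 4483·1087
1 = −4483·96016 + 13603·31643
1 = 13603·415707 − 58895·96016
1 = −58895·927430 + 131393·415707
415707⁻¹ ≡ 131393 (mod 927430), so k ≡ 131393·133495 ≡ 752375 (mod 927430).
x = 10981 + 415707·752375 = 312767565106.

312767565106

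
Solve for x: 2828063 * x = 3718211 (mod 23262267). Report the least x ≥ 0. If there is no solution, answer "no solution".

1177870

First find gcd(2828063, 23262267):
23262267 = 8×2828063 + 637763
2828063 = 4×637763 + 277011
637763 = 2×277011 + 83741
277011 = 3×83741 + 25788
83741 = 3×25788 + 6377
25788 = 4×6377 + 280
6377 = 22×280 + 217
280 = 1×217 + 63
217 = 3×63 + 28
63 = 2×28 + 7
28 = 4×7 + 0
gcd = 7 and 7 | 3718211, so solutions exist. Divide through by 7: 404009x ≡ 531173 (mod 3323181).
Now find 404009⁻¹ mod 3323181:
3323181 = 8×404009 + 91109
404009 = 4×91109 + 39573
91109 = 2×39573 + 11963
39573 = 3×11963 + 3684
11963 = 3×3684 + 911
3684 = 4×911 + 40
911 = 22×40 + 31
40 = 1×31 + 9
31 = 3×9 + 4
9 = 2×4 + 1
4 = 4×1 + 0
Back-substitute:
1 = 9 − 2·4
1 = −2·31 + 7·9
1 = 7·40 − 9·31
1 = −9·911 + 205·40
1 = 205·3684 − 829·911
1 = −829·11963 + 2692·3684
1 = 2692·39573 − 8905·11963
1 = −8905·91109 + 20502·39573
1 = 20502·404009 − 90913·91109
1 = −90913·3323181 + 747806·404009
So 404009⁻¹ ≡ 747806 (mod 3323181).
Then x ≡ 747806·531173 ≡ 1177870 (mod 3323181); the smallest non-negative solution is x = 1177870.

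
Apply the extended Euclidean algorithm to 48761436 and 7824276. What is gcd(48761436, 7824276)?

12

Euclidean algorithm:
48761436 = 6·7824276 + 1815780
7824276 = 4·1815780 + 561156
1815780 = 3·561156 + 132312
561156 = 4·132312 + 31908
132312 = 4·31908 + 4680
31908 = 6·4680 + 3828
4680 = 1·3828 + 852
3828 = 4·852 + 420
852 = 2·420 + 12
420 = 35·12 + 0
gcd(48761436, 7824276) = 12.
Back-substituting:
12 = 852 − 2·420
12 = −2·3828 + 9·852
12 = 9·4680 − 11·3828
12 = −11·31908 + 75·4680
12 = 75·132312 − 311·31908
12 = −311·561156 + 1319·132312
12 = 1319·1815780 − 4268·561156
12 = −4268·7824276 + 18391·1815780
12 = 18391·48761436 − 114614·7824276
So 12 = (18391)·48761436 + (-114614)·7824276.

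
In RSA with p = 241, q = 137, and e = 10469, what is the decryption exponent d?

14189

φ(n) = (p−1)(q−1) = 240·136 = 32640.
Need d with 10469·d ≡ 1 (mod 32640). Apply the extended Euclidean algorithm:
32640 = 3×10469 + 1233
10469 = 8×1233 + 605
1233 = 2×605 + 23
605 = 26×23 + 7
23 = 3×7 + 2
7 = 3×2 + 1
2 = 2×1 + 0
Back-substitute:
1 = 7 − 3·2
1 = −3·23 + 10·7
1 = 10·605 − 263·23
1 = −263·1233 + 536·605
1 = 536·10469 − 4551·1233
1 = −4551·32640 + 14189·10469
So 10469·14189 ≡ 1 (mod 32640), hence d = 14189.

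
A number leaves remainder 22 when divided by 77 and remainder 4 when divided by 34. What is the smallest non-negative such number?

Write x = 22 + 77·k. Then 77·k ≡ 4 − 22 ≡ 16 (mod 34).
Need 77⁻¹ mod 34. Extended Euclid on (34, 9):
34 = 3×9 + 7
9 = 1×7 + 2
7 = 3×2 + 1
2 = 2×1 + 0
Back-substitute:
1 = 7 − 3·2
1 = −3·9 + 4·7
1 = 4·34 − 15·9
77⁻¹ ≡ 19 (mod 34), so k ≡ 19·16 ≡ 32 (mod 34).
x = 22 + 77·32 = 2486.

2486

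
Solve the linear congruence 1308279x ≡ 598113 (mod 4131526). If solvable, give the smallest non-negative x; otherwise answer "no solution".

no solution

gcd(1308279, 4131526):
4131526 = 3·1308279 + 206689
1308279 = 6·206689 + 68145
206689 = 3·68145 + 2254
68145 = 30·2254 + 525
2254 = 4·525 + 154
525 = 3·154 + 63
154 = 2·63 + 28
63 = 2·28 + 7
28 = 4·7 + 0
gcd = 7, but 7 ∤ 598113, so the congruence has no solution.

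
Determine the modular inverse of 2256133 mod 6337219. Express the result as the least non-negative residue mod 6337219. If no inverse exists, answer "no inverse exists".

gcd(6337219, 2256133) by repeated division:
6337219 = 2·2256133 + 1824953
2256133 = 1·1824953 + 431180
1824953 = 4·431180 + 100233
431180 = 4·100233 + 30248
100233 = 3·30248 + 9489
30248 = 3·9489 + 1781
9489 = 5·1781 + 584
1781 = 3·584 + 29
584 = 20·29 + 4
29 = 7·4 + 1
4 = 4·1 + 0
The gcd is 1. Working backward:
1 = 29 − 7·4
1 = −7·584 + 141·29
1 = 141·1781 − 430·584
1 = −430·9489 + 2291·1781
1 = 2291·30248 − 7303·9489
1 = −7303·100233 + 24200·30248
1 = 24200·431180 − 104103·100233
1 = −104103·1824953 + 440612·431180
1 = 440612·2256133 − 544715·1824953
1 = −544715·6337219 + 1530042·2256133
So 2256133·1530042 ≡ 1 (mod 6337219).

1530042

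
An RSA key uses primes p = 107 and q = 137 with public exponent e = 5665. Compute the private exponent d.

6881

φ(n) = (p−1)(q−1) = 106·136 = 14416.
Need d with 5665·d ≡ 1 (mod 14416). Apply the extended Euclidean algorithm:
14416 = 2×5665 + 3086
5665 = 1×3086 + 2579
3086 = 1×2579 + 507
2579 = 5×507 + 44
507 = 11×44 + 23
44 = 1×23 + 21
23 = 1×21 + 2
21 = 10×2 + 1
2 = 2×1 + 0
Back-substitute:
1 = 21 − 10·2
1 = −10·23 + 11·21
1 = 11·44 − 21·23
1 = −21·507 + 242·44
1 = 242·2579 − 1231·507
1 = −1231·3086 + 1473·2579
1 = 1473·5665 − 2704·3086
1 = −2704·14416 + 6881·5665
So 5665·6881 ≡ 1 (mod 14416), hence d = 6881.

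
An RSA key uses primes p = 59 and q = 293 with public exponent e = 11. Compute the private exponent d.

φ(n) = (p−1)(q−1) = 58·292 = 16936.
Need d with 11·d ≡ 1 (mod 16936). Apply the extended Euclidean algorithm:
16936 = 1539×11 + 7
11 = 1×7 + 4
7 = 1×4 + 3
4 = 1×3 + 1
3 = 3×1 + 0
Back-substitute:
1 = 4 − 3
1 = −7 + 2·4
1 = 2·11 − 3·7
1 = −3·16936 + 4619·11
So 11·4619 ≡ 1 (mod 16936), hence d = 4619.

4619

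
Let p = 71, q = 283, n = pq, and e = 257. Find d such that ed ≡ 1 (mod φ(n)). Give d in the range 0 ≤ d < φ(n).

φ(n) = (p−1)(q−1) = 70·282 = 19740.
Need d with 257·d ≡ 1 (mod 19740). Apply the extended Euclidean algorithm:
19740 = 76×257 + 208
257 = 1×208 + 49
208 = 4×49 + 12
49 = 4×12 + 1
12 = 12×1 + 0
Back-substitute:
1 = 49 − 4·12
1 = −4·208 + 17·49
1 = 17·257 − 21·208
1 = −21·19740 + 1613·257
So 257·1613 ≡ 1 (mod 19740), hence d = 1613.

1613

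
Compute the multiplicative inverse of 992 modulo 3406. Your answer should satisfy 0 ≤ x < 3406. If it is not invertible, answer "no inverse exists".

Compute gcd(992, 3406):
3406 = 3*992 + 430
992 = 2*430 + 132
430 = 3*132 + 34
132 = 3*34 + 30
34 = 1*30 + 4
30 = 7*4 + 2
4 = 2*2 + 0
Since gcd = 2 > 1, 992 is not a unit mod 3406.

no inverse exists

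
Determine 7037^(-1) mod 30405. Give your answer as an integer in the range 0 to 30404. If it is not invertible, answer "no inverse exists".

gcd(30405, 7037) by repeated division:
30405 = 4*7037 + 2257
7037 = 3*2257 + 266
2257 = 8*266 + 129
266 = 2*129 + 8
129 = 16*8 + 1
8 = 8*1 + 0
gcd = 1, so the inverse exists. Back-substitute:
1 = 129 − 16·8
1 = −16·266 + 33·129
1 = 33·2257 − 280·266
1 = −280·7037 + 873·2257
1 = 873·30405 − 3772·7037
Thus 7037·(-3772) ≡ 1 (mod 30405); reducing, -3772 mod 30405 = 26633.

26633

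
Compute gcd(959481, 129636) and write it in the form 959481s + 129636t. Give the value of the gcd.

Euclidean algorithm:
959481 = 7×129636 + 52029
129636 = 2×52029 + 25578
52029 = 2×25578 + 873
25578 = 29×873 + 261
873 = 3×261 + 90
261 = 2×90 + 81
90 = 1×81 + 9
81 = 9×9 + 0
gcd(959481, 129636) = 9.
Working backward:
9 = 90 − 81
9 = −261 + 3·90
9 = 3·873 − 10·261
9 = −10·25578 + 293·873
9 = 293·52029 − 596·25578
9 = −596·129636 + 1485·52029
9 = 1485·959481 − 10991·129636
So 9 = (1485)·959481 + (-10991)·129636.

9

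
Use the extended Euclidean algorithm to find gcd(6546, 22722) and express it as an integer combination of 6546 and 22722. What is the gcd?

Apply Euclid's algorithm to 22722 and 6546:
22722 = 3×6546 + 3084
6546 = 2×3084 + 378
3084 = 8×378 + 60
378 = 6×60 + 18
60 = 3×18 + 6
18 = 3×6 + 0
gcd(6546, 22722) = 6.
Express as a combination:
6 = 60 − 3·18
6 = −3·378 + 19·60
6 = 19·3084 − 155·378
6 = −155·6546 + 329·3084
6 = 329·22722 − 1142·6546
So 6 = (329)·22722 + (-1142)·6546.

6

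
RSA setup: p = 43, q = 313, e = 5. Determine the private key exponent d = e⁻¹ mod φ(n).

2621

φ(n) = (p−1)(q−1) = 42·312 = 13104.
Need d with 5·d ≡ 1 (mod 13104). Apply the extended Euclidean algorithm:
13104 = 2620*5 + 4
5 = 1*4 + 1
4 = 4*1 + 0
Back-substitute:
1 = 5 − 4
1 = −13104 + 2621·5
So 5·2621 ≡ 1 (mod 13104), hence d = 2621.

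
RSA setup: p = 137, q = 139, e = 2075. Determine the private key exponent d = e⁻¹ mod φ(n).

15539

φ(n) = (p−1)(q−1) = 136·138 = 18768.
Need d with 2075·d ≡ 1 (mod 18768). Apply the extended Euclidean algorithm:
18768 = 9×2075 + 93
2075 = 22×93 + 29
93 = 3×29 + 6
29 = 4×6 + 5
6 = 1×5 + 1
5 = 5×1 + 0
Back-substitute:
1 = 6 − 5
1 = −29 + 5·6
1 = 5·93 − 16·29
1 = −16·2075 + 357·93
1 = 357·18768 − 3229·2075
So 2075·(-3229) ≡ 1 (mod 18768), hence d ≡ -3229 ≡ 15539 (mod 18768).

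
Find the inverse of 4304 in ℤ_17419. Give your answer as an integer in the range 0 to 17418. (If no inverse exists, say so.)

8924

Extended Euclidean algorithm:
17419 = 4*4304 + 203
4304 = 21*203 + 41
203 = 4*41 + 39
41 = 1*39 + 2
39 = 19*2 + 1
2 = 2*1 + 0
gcd = 1, so the inverse exists. Back-substitute:
1 = 39 − 19·2
1 = −19·41 + 20·39
1 = 20·203 − 99·41
1 = −99·4304 + 2099·203
1 = 2099·17419 − 8495·4304
So 4304·(-8495) ≡ 1 (mod 17419), and -8495 ≡ 8924 (mod 17419).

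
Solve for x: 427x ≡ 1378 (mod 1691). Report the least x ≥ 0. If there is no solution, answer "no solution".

First find gcd(427, 1691):
1691 = 3×427 + 410
427 = 1×410 + 17
410 = 24×17 + 2
17 = 8×2 + 1
2 = 2×1 + 0
gcd = 1, so a unique solution mod 1691 exists.
Back-substitute for the Bézout coefficients:
1 = 17 − 8·2
1 = −8·410 + 193·17
1 = 193·427 − 201·410
1 = −201·1691 + 796·427
So 427·(796) ≡ 1 (mod 1691), giving 427⁻¹ ≡ 796.
x ≡ 427⁻¹·1378 ≡ 796·1378 ≡ 1120 (mod 1691).

1120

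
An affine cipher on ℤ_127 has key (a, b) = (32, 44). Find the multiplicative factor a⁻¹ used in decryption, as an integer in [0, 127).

4

Run Euclid on (127, 32):
127 = 3×32 + 31
32 = 1×31 + 1
31 = 31×1 + 0
The gcd is 1. Working backward:
1 = 32 − 31
1 = −127 + 4·32
So 32·4 ≡ 1 (mod 127).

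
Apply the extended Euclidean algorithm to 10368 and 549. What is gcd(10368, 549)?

9

Repeated division:
10368 = 18*549 + 486
549 = 1*486 + 63
486 = 7*63 + 45
63 = 1*45 + 18
45 = 2*18 + 9
18 = 2*9 + 0
gcd(10368, 549) = 9.
Back-substituting:
9 = 45 − 2·18
9 = −2·63 + 3·45
9 = 3·486 − 23·63
9 = −23·549 + 26·486
9 = 26·10368 − 491·549
So 9 = (26)·10368 + (-491)·549.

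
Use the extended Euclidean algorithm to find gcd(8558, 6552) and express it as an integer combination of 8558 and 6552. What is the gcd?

Repeated division:
8558 = 1*6552 + 2006
6552 = 3*2006 + 534
2006 = 3*534 + 404
534 = 1*404 + 130
404 = 3*130 + 14
130 = 9*14 + 4
14 = 3*4 + 2
4 = 2*2 + 0
gcd(8558, 6552) = 2.
Working backward:
2 = 14 − 3·4
2 = −3·130 + 28·14
2 = 28·404 − 87·130
2 = −87·534 + 115·404
2 = 115·2006 − 432·534
2 = −432·6552 + 1411·2006
2 = 1411·8558 − 1843·6552
So 2 = (1411)·8558 + (-1843)·6552.

2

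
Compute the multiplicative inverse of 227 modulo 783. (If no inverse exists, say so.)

545

gcd(783, 227) by repeated division:
783 = 3×227 + 102
227 = 2×102 + 23
102 = 4×23 + 10
23 = 2×10 + 3
10 = 3×3 + 1
3 = 3×1 + 0
The gcd is 1. Working backward:
1 = 10 − 3·3
1 = −3·23 + 7·10
1 = 7·102 − 31·23
1 = −31·227 + 69·102
1 = 69·783 − 238·227
Thus 227·(-238) ≡ 1 (mod 783); reducing, -238 mod 783 = 545.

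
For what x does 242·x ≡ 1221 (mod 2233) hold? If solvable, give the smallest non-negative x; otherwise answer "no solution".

125

First find gcd(242, 2233):
2233 = 9*242 + 55
242 = 4*55 + 22
55 = 2*22 + 11
22 = 2*11 + 0
gcd = 11 and 11 | 1221, so solutions exist. Divide through by 11: 22x ≡ 111 (mod 203).
Now find 22⁻¹ mod 203:
203 = 9×22 + 5
22 = 4×5 + 2
5 = 2×2 + 1
2 = 2×1 + 0
Back-substitute:
1 = 5 − 2·2
1 = −2·22 + 9·5
1 = 9·203 − 83·22
So 22·(-83) ≡ 1 (mod 203), i.e. 22⁻¹ ≡ 120.
Then x ≡ 120·111 ≡ 125 (mod 203); the smallest non-negative solution is x = 125.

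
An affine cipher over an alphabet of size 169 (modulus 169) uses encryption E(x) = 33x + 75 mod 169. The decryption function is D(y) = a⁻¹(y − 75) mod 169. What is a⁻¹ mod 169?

41

Apply the Euclidean algorithm to 169 and 33:
169 = 5*33 + 4
33 = 8*4 + 1
4 = 4*1 + 0
The gcd is 1. Working backward:
1 = 33 − 8·4
1 = −8·169 + 41·33
So 33·41 ≡ 1 (mod 169).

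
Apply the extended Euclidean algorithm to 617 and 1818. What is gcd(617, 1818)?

1

Euclidean algorithm:
1818 = 2×617 + 584
617 = 1×584 + 33
584 = 17×33 + 23
33 = 1×23 + 10
23 = 2×10 + 3
10 = 3×3 + 1
3 = 3×1 + 0
gcd(617, 1818) = 1.
Express as a combination:
1 = 10 − 3·3
1 = −3·23 + 7·10
1 = 7·33 − 10·23
1 = −10·584 + 177·33
1 = 177·617 − 187·584
1 = −187·1818 + 551·617
So 1 = (-187)·1818 + (551)·617.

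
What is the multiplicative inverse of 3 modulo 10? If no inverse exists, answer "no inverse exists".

7

Apply the Euclidean algorithm to 10 and 3:
10 = 3·3 + 1
3 = 3·1 + 0
Since gcd(3, 10) = 1, back-substitute to write 1 as a combination:
1 = 10 − 3·3
Hence 3⁻¹ ≡ -3 ≡ 7 (mod 10).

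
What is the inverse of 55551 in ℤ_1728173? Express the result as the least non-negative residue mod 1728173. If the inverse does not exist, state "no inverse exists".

533033

gcd(1728173, 55551) by repeated division:
1728173 = 31*55551 + 6092
55551 = 9*6092 + 723
6092 = 8*723 + 308
723 = 2*308 + 107
308 = 2*107 + 94
107 = 1*94 + 13
94 = 7*13 + 3
13 = 4*3 + 1
3 = 3*1 + 0
Since gcd(55551, 1728173) = 1, back-substitute to write 1 as a combination:
1 = 13 − 4·3
1 = −4·94 + 29·13
1 = 29·107 − 33·94
1 = −33·308 + 95·107
1 = 95·723 − 223·308
1 = −223·6092 + 1879·723
1 = 1879·55551 − 17134·6092
1 = −17134·1728173 + 533033·55551
So 55551·533033 ≡ 1 (mod 1728173).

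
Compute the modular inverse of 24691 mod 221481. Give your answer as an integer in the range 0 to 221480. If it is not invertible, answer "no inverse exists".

Run Euclid on (221481, 24691):
221481 = 8·24691 + 23953
24691 = 1·23953 + 738
23953 = 32·738 + 337
738 = 2·337 + 64
337 = 5·64 + 17
64 = 3·17 + 13
17 = 1·13 + 4
13 = 3·4 + 1
4 = 4·1 + 0
Since gcd(24691, 221481) = 1, back-substitute to write 1 as a combination:
1 = 13 − 3·4
1 = −3·17 + 4·13
1 = 4·64 − 15·17
1 = −15·337 + 79·64
1 = 79·738 − 173·337
1 = −173·23953 + 5615·738
1 = 5615·24691 − 5788·23953
1 = −5788·221481 + 51919·24691
So 24691·51919 ≡ 1 (mod 221481).

51919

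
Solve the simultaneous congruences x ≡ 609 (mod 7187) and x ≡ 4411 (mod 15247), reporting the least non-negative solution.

80020667

Write x = 609 + 7187·k. Then 7187·k ≡ 4411 − 609 ≡ 3802 (mod 15247).
Need 7187⁻¹ mod 15247. Extended Euclid on (15247, 7187):
15247 = 2×7187 + 873
7187 = 8×873 + 203
873 = 4×203 + 61
203 = 3×61 + 20
61 = 3×20 + 1
20 = 20×1 + 0
Back-substitute:
1 = 61 − 3·20
1 = −3·203 + 10·61
1 = 10·873 − 43·203
1 = −43·7187 + 354·873
1 = 354·15247 − 751·7187
7187⁻¹ ≡ 14496 (mod 15247), so k ≡ 14496·3802 ≡ 11134 (mod 15247).
x = 609 + 7187·11134 = 80020667.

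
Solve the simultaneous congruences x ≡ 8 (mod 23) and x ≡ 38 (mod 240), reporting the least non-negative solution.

4838

Write x = 8 + 23·k. Then 23·k ≡ 38 − 8 ≡ 30 (mod 240).
Need 23⁻¹ mod 240. Extended Euclid on (240, 23):
240 = 10·23 + 10
23 = 2·10 + 3
10 = 3·3 + 1
3 = 3·1 + 0
Back-substitute:
1 = 10 − 3·3
1 = −3·23 + 7·10
1 = 7·240 − 73·23
23⁻¹ ≡ 167 (mod 240), so k ≡ 167·30 ≡ 210 (mod 240).
x = 8 + 23·210 = 4838.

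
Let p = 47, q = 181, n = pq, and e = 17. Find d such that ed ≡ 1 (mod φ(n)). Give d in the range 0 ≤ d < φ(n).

φ(n) = (p−1)(q−1) = 46·180 = 8280.
Need d with 17·d ≡ 1 (mod 8280). Apply the extended Euclidean algorithm:
8280 = 487×17 + 1
17 = 17×1 + 0
Back-substitute:
1 = 8280 − 487·17
So 17·(-487) ≡ 1 (mod 8280), hence d ≡ -487 ≡ 7793 (mod 8280).

7793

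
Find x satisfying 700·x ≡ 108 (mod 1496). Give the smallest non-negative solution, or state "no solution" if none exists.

First find gcd(700, 1496):
1496 = 2*700 + 96
700 = 7*96 + 28
96 = 3*28 + 12
28 = 2*12 + 4
12 = 3*4 + 0
gcd = 4 and 4 | 108, so solutions exist. Divide through by 4: 175x ≡ 27 (mod 374).
Now find 175⁻¹ mod 374:
374 = 2×175 + 24
175 = 7×24 + 7
24 = 3×7 + 3
7 = 2×3 + 1
3 = 3×1 + 0
Back-substitute:
1 = 7 − 2·3
1 = −2·24 + 7·7
1 = 7·175 − 51·24
1 = −51·374 + 109·175
So 175⁻¹ ≡ 109 (mod 374).
Then x ≡ 109·27 ≡ 325 (mod 374); the smallest non-negative solution is x = 325.

325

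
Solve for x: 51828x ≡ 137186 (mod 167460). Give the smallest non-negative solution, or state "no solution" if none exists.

gcd(51828, 167460):
167460 = 3*51828 + 11976
51828 = 4*11976 + 3924
11976 = 3*3924 + 204
3924 = 19*204 + 48
204 = 4*48 + 12
48 = 4*12 + 0
gcd = 12, but 12 ∤ 137186, so the congruence has no solution.

no solution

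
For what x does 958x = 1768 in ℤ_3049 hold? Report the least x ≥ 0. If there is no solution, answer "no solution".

2949

First find gcd(958, 3049):
3049 = 3·958 + 175
958 = 5·175 + 83
175 = 2·83 + 9
83 = 9·9 + 2
9 = 4·2 + 1
2 = 2·1 + 0
gcd = 1, so a unique solution mod 3049 exists.
Back-substitute for the Bézout coefficients:
1 = 9 − 4·2
1 = −4·83 + 37·9
1 = 37·175 − 78·83
1 = −78·958 + 427·175
1 = 427·3049 − 1359·958
So 958·(-1359) ≡ 1 (mod 3049), giving 958⁻¹ ≡ 1690.
x ≡ 958⁻¹·1768 ≡ 1690·1768 ≡ 2949 (mod 3049).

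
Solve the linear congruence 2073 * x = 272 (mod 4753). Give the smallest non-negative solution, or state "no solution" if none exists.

First find gcd(2073, 4753):
4753 = 2×2073 + 607
2073 = 3×607 + 252
607 = 2×252 + 103
252 = 2×103 + 46
103 = 2×46 + 11
46 = 4×11 + 2
11 = 5×2 + 1
2 = 2×1 + 0
gcd = 1, so a unique solution mod 4753 exists.
Back-substitute for the Bézout coefficients:
1 = 11 − 5·2
1 = −5·46 + 21·11
1 = 21·103 − 47·46
1 = −47·252 + 115·103
1 = 115·607 − 277·252
1 = −277·2073 + 946·607
1 = 946·4753 − 2169·2073
So 2073·(-2169) ≡ 1 (mod 4753), giving 2073⁻¹ ≡ 2584.
x ≡ 2073⁻¹·272 ≡ 2584·272 ≡ 4157 (mod 4753).

4157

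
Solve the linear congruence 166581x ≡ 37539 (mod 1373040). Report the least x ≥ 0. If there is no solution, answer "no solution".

74199

First find gcd(166581, 1373040):
1373040 = 8*166581 + 40392
166581 = 4*40392 + 5013
40392 = 8*5013 + 288
5013 = 17*288 + 117
288 = 2*117 + 54
117 = 2*54 + 9
54 = 6*9 + 0
gcd = 9 and 9 | 37539, so solutions exist. Divide through by 9: 18509x ≡ 4171 (mod 152560).
Now find 18509⁻¹ mod 152560:
152560 = 8×18509 + 4488
18509 = 4×4488 + 557
4488 = 8×557 + 32
557 = 17×32 + 13
32 = 2×13 + 6
13 = 2×6 + 1
6 = 6×1 + 0
Back-substitute:
1 = 13 − 2·6
1 = −2·32 + 5·13
1 = 5·557 − 87·32
1 = −87·4488 + 701·557
1 = 701·18509 − 2891·4488
1 = −2891·152560 + 23829·18509
So 18509⁻¹ ≡ 23829 (mod 152560).
Then x ≡ 23829·4171 ≡ 74199 (mod 152560); the smallest non-negative solution is x = 74199.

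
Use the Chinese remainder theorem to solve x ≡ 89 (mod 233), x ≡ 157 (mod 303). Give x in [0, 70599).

Write x = 89 + 233·k. Then 233·k ≡ 157 − 89 ≡ 68 (mod 303).
Need 233⁻¹ mod 303. Extended Euclid on (303, 233):
303 = 1×233 + 70
233 = 3×70 + 23
70 = 3×23 + 1
23 = 23×1 + 0
Back-substitute:
1 = 70 − 3·23
1 = −3·233 + 10·70
1 = 10·303 − 13·233
233⁻¹ ≡ 290 (mod 303), so k ≡ 290·68 ≡ 25 (mod 303).
x = 89 + 233·25 = 5914.

5914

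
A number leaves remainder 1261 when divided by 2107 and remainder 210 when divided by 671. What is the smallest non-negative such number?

323632

Write x = 1261 + 2107·k. Then 2107·k ≡ 210 − 1261 ≡ 291 (mod 671).
Need 2107⁻¹ mod 671. Extended Euclid on (671, 94):
671 = 7×94 + 13
94 = 7×13 + 3
13 = 4×3 + 1
3 = 3×1 + 0
Back-substitute:
1 = 13 − 4·3
1 = −4·94 + 29·13
1 = 29·671 − 207·94
2107⁻¹ ≡ 464 (mod 671), so k ≡ 464·291 ≡ 153 (mod 671).
x = 1261 + 2107·153 = 323632.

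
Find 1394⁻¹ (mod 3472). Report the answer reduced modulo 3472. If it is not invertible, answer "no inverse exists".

no inverse exists

Compute gcd(1394, 3472):
3472 = 2*1394 + 684
1394 = 2*684 + 26
684 = 26*26 + 8
26 = 3*8 + 2
8 = 4*2 + 0
Since gcd = 2 > 1, 1394 is not a unit mod 3472.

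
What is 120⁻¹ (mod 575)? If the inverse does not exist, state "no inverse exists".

no inverse exists

Compute gcd(120, 575):
575 = 4*120 + 95
120 = 1*95 + 25
95 = 3*25 + 20
25 = 1*20 + 5
20 = 4*5 + 0
gcd(120, 575) = 5 ≠ 1, so 120 has no multiplicative inverse modulo 575.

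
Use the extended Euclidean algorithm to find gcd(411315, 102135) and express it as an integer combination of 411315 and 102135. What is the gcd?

15

Repeated division:
411315 = 4×102135 + 2775
102135 = 36×2775 + 2235
2775 = 1×2235 + 540
2235 = 4×540 + 75
540 = 7×75 + 15
75 = 5×15 + 0
gcd(411315, 102135) = 15.
Working backward:
15 = 540 − 7·75
15 = −7·2235 + 29·540
15 = 29·2775 − 36·2235
15 = −36·102135 + 1325·2775
15 = 1325·411315 − 5336·102135
So 15 = (1325)·411315 + (-5336)·102135.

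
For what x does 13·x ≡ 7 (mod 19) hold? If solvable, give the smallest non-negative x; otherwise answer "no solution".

First find gcd(13, 19):
19 = 1*13 + 6
13 = 2*6 + 1
6 = 6*1 + 0
gcd = 1, so a unique solution mod 19 exists.
Back-substitute for the Bézout coefficients:
1 = 13 − 2·6
1 = −2·19 + 3·13
So 13·(3) ≡ 1 (mod 19), giving 13⁻¹ ≡ 3.
x ≡ 13⁻¹·7 ≡ 3·7 ≡ 2 (mod 19).

2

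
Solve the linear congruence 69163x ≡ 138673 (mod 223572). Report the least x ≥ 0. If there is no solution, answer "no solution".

First find gcd(69163, 223572):
223572 = 3×69163 + 16083
69163 = 4×16083 + 4831
16083 = 3×4831 + 1590
4831 = 3×1590 + 61
1590 = 26×61 + 4
61 = 15×4 + 1
4 = 4×1 + 0
gcd = 1, so a unique solution mod 223572 exists.
Back-substitute for the Bézout coefficients:
1 = 61 − 15·4
1 = −15·1590 + 391·61
1 = 391·4831 − 1188·1590
1 = −1188·16083 + 3955·4831
1 = 3955·69163 − 17008·16083
1 = −17008·223572 + 54979·69163
So 69163·(54979) ≡ 1 (mod 223572), giving 69163⁻¹ ≡ 54979.
x ≡ 69163⁻¹·138673 ≡ 54979·138673 ≡ 74095 (mod 223572).

74095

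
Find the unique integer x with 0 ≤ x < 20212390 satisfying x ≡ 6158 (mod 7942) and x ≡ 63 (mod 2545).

Write x = 6158 + 7942·k. Then 7942·k ≡ 63 − 6158 ≡ 1540 (mod 2545).
Need 7942⁻¹ mod 2545. Extended Euclid on (2545, 307):
2545 = 8*307 + 89
307 = 3*89 + 40
89 = 2*40 + 9
40 = 4*9 + 4
9 = 2*4 + 1
4 = 4*1 + 0
Back-substitute:
1 = 9 − 2·4
1 = −2·40 + 9·9
1 = 9·89 − 20·40
1 = −20·307 + 69·89
1 = 69·2545 − 572·307
7942⁻¹ ≡ 1973 (mod 2545), so k ≡ 1973·1540 ≡ 2235 (mod 2545).
x = 6158 + 7942·2235 = 17756528.

17756528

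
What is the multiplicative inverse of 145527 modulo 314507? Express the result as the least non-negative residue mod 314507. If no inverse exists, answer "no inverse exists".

275725

Run Euclid on (314507, 145527):
314507 = 2×145527 + 23453
145527 = 6×23453 + 4809
23453 = 4×4809 + 4217
4809 = 1×4217 + 592
4217 = 7×592 + 73
592 = 8×73 + 8
73 = 9×8 + 1
8 = 8×1 + 0
The gcd is 1. Working backward:
1 = 73 − 9·8
1 = −9·592 + 73·73
1 = 73·4217 − 520·592
1 = −520·4809 + 593·4217
1 = 593·23453 − 2892·4809
1 = −2892·145527 + 17945·23453
1 = 17945·314507 − 38782·145527
Hence 145527⁻¹ ≡ -38782 ≡ 275725 (mod 314507).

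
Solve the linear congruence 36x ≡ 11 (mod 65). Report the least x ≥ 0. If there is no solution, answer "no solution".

First find gcd(36, 65):
65 = 1·36 + 29
36 = 1·29 + 7
29 = 4·7 + 1
7 = 7·1 + 0
gcd = 1, so a unique solution mod 65 exists.
Back-substitute for the Bézout coefficients:
1 = 29 − 4·7
1 = −4·36 + 5·29
1 = 5·65 − 9·36
So 36·(-9) ≡ 1 (mod 65), giving 36⁻¹ ≡ 56.
x ≡ 36⁻¹·11 ≡ 56·11 ≡ 31 (mod 65).

31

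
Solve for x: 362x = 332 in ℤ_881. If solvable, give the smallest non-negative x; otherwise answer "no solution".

First find gcd(362, 881):
881 = 2×362 + 157
362 = 2×157 + 48
157 = 3×48 + 13
48 = 3×13 + 9
13 = 1×9 + 4
9 = 2×4 + 1
4 = 4×1 + 0
gcd = 1, so a unique solution mod 881 exists.
Back-substitute for the Bézout coefficients:
1 = 9 − 2·4
1 = −2·13 + 3·9
1 = 3·48 − 11·13
1 = −11·157 + 36·48
1 = 36·362 − 83·157
1 = −83·881 + 202·362
So 362·(202) ≡ 1 (mod 881), giving 362⁻¹ ≡ 202.
x ≡ 362⁻¹·332 ≡ 202·332 ≡ 108 (mod 881).

108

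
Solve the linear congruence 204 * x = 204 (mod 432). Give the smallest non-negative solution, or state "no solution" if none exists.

First find gcd(204, 432):
432 = 2·204 + 24
204 = 8·24 + 12
24 = 2·12 + 0
gcd = 12 and 12 | 204, so solutions exist. Divide through by 12: 17x ≡ 17 (mod 36).
Now find 17⁻¹ mod 36:
36 = 2*17 + 2
17 = 8*2 + 1
2 = 2*1 + 0
Back-substitute:
1 = 17 − 8·2
1 = −8·36 + 17·17
So 17⁻¹ ≡ 17 (mod 36).
Then x ≡ 17·17 ≡ 1 (mod 36); the smallest non-negative solution is x = 1.

1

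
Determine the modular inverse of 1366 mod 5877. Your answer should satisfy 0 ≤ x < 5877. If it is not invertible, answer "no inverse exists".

5692

Extended Euclidean algorithm:
5877 = 4*1366 + 413
1366 = 3*413 + 127
413 = 3*127 + 32
127 = 3*32 + 31
32 = 1*31 + 1
31 = 31*1 + 0
The gcd is 1. Working backward:
1 = 32 − 31
1 = −127 + 4·32
1 = 4·413 − 13·127
1 = −13·1366 + 43·413
1 = 43·5877 − 185·1366
So 1366·(-185) ≡ 1 (mod 5877), and -185 ≡ 5692 (mod 5877).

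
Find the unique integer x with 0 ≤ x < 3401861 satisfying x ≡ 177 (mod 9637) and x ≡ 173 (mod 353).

Write x = 177 + 9637·k. Then 9637·k ≡ 173 − 177 ≡ 349 (mod 353).
Need 9637⁻¹ mod 353. Extended Euclid on (353, 106):
353 = 3·106 + 35
106 = 3·35 + 1
35 = 35·1 + 0
Back-substitute:
1 = 106 − 3·35
1 = −3·353 + 10·106
9637⁻¹ ≡ 10 (mod 353), so k ≡ 10·349 ≡ 313 (mod 353).
x = 177 + 9637·313 = 3016558.

3016558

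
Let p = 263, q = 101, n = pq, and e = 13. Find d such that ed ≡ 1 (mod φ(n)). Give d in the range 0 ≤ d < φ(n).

10077

φ(n) = (p−1)(q−1) = 262·100 = 26200.
Need d with 13·d ≡ 1 (mod 26200). Apply the extended Euclidean algorithm:
26200 = 2015×13 + 5
13 = 2×5 + 3
5 = 1×3 + 2
3 = 1×2 + 1
2 = 2×1 + 0
Back-substitute:
1 = 3 − 2
1 = −5 + 2·3
1 = 2·13 − 5·5
1 = −5·26200 + 10077·13
So 13·10077 ≡ 1 (mod 26200), hence d = 10077.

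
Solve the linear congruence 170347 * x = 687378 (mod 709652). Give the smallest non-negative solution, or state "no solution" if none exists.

455010

First find gcd(170347, 709652):
709652 = 4·170347 + 28264
170347 = 6·28264 + 763
28264 = 37·763 + 33
763 = 23·33 + 4
33 = 8·4 + 1
4 = 4·1 + 0
gcd = 1, so a unique solution mod 709652 exists.
Back-substitute for the Bézout coefficients:
1 = 33 − 8·4
1 = −8·763 + 185·33
1 = 185·28264 − 6853·763
1 = −6853·170347 + 41303·28264
1 = 41303·709652 − 172065·170347
So 170347·(-172065) ≡ 1 (mod 709652), giving 170347⁻¹ ≡ 537587.
x ≡ 170347⁻¹·687378 ≡ 537587·687378 ≡ 455010 (mod 709652).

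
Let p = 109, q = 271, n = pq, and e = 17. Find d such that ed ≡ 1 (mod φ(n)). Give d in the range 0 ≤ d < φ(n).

17153

φ(n) = (p−1)(q−1) = 108·270 = 29160.
Need d with 17·d ≡ 1 (mod 29160). Apply the extended Euclidean algorithm:
29160 = 1715×17 + 5
17 = 3×5 + 2
5 = 2×2 + 1
2 = 2×1 + 0
Back-substitute:
1 = 5 − 2·2
1 = −2·17 + 7·5
1 = 7·29160 − 12007·17
So 17·(-12007) ≡ 1 (mod 29160), hence d ≡ -12007 ≡ 17153 (mod 29160).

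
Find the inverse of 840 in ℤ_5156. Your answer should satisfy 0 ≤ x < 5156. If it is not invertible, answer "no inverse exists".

no inverse exists

Compute gcd(840, 5156):
5156 = 6*840 + 116
840 = 7*116 + 28
116 = 4*28 + 4
28 = 7*4 + 0
gcd(840, 5156) = 4 ≠ 1, so 840 has no multiplicative inverse modulo 5156.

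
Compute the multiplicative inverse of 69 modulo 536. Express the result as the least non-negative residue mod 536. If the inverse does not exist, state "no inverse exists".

gcd(536, 69) by repeated division:
536 = 7·69 + 53
69 = 1·53 + 16
53 = 3·16 + 5
16 = 3·5 + 1
5 = 5·1 + 0
The gcd is 1. Working backward:
1 = 16 − 3·5
1 = −3·53 + 10·16
1 = 10·69 − 13·53
1 = −13·536 + 101·69
So 69·101 ≡ 1 (mod 536).

101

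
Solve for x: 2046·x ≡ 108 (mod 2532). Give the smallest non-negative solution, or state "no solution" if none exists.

First find gcd(2046, 2532):
2532 = 1×2046 + 486
2046 = 4×486 + 102
486 = 4×102 + 78
102 = 1×78 + 24
78 = 3×24 + 6
24 = 4×6 + 0
gcd = 6 and 6 | 108, so solutions exist. Divide through by 6: 341x ≡ 18 (mod 422).
Now find 341⁻¹ mod 422:
422 = 1×341 + 81
341 = 4×81 + 17
81 = 4×17 + 13
17 = 1×13 + 4
13 = 3×4 + 1
4 = 4×1 + 0
Back-substitute:
1 = 13 − 3·4
1 = −3·17 + 4·13
1 = 4·81 − 19·17
1 = −19·341 + 80·81
1 = 80·422 − 99·341
So 341·(-99) ≡ 1 (mod 422), i.e. 341⁻¹ ≡ 323.
Then x ≡ 323·18 ≡ 328 (mod 422); the smallest non-negative solution is x = 328.

328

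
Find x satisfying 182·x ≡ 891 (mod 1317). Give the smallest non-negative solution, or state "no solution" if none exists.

First find gcd(182, 1317):
1317 = 7·182 + 43
182 = 4·43 + 10
43 = 4·10 + 3
10 = 3·3 + 1
3 = 3·1 + 0
gcd = 1, so a unique solution mod 1317 exists.
Back-substitute for the Bézout coefficients:
1 = 10 − 3·3
1 = −3·43 + 13·10
1 = 13·182 − 55·43
1 = −55·1317 + 398·182
So 182·(398) ≡ 1 (mod 1317), giving 182⁻¹ ≡ 398.
x ≡ 182⁻¹·891 ≡ 398·891 ≡ 345 (mod 1317).

345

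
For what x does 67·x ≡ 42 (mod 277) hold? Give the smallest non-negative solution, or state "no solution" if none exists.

First find gcd(67, 277):
277 = 4*67 + 9
67 = 7*9 + 4
9 = 2*4 + 1
4 = 4*1 + 0
gcd = 1, so a unique solution mod 277 exists.
Back-substitute for the Bézout coefficients:
1 = 9 − 2·4
1 = −2·67 + 15·9
1 = 15·277 − 62·67
So 67·(-62) ≡ 1 (mod 277), giving 67⁻¹ ≡ 215.
x ≡ 67⁻¹·42 ≡ 215·42 ≡ 166 (mod 277).

166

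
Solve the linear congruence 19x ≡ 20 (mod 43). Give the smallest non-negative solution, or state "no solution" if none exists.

35

First find gcd(19, 43):
43 = 2·19 + 5
19 = 3·5 + 4
5 = 1·4 + 1
4 = 4·1 + 0
gcd = 1, so a unique solution mod 43 exists.
Back-substitute for the Bézout coefficients:
1 = 5 − 4
1 = −19 + 4·5
1 = 4·43 − 9·19
So 19·(-9) ≡ 1 (mod 43), giving 19⁻¹ ≡ 34.
x ≡ 19⁻¹·20 ≡ 34·20 ≡ 35 (mod 43).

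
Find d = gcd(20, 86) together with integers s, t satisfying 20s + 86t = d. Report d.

Repeated division:
86 = 4*20 + 6
20 = 3*6 + 2
6 = 3*2 + 0
gcd(20, 86) = 2.
Back-substituting:
2 = 20 − 3·6
2 = −3·86 + 13·20
So 2 = (-3)·86 + (13)·20.

2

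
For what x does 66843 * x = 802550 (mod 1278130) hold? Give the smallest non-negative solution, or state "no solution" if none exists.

First find gcd(66843, 1278130):
1278130 = 19×66843 + 8113
66843 = 8×8113 + 1939
8113 = 4×1939 + 357
1939 = 5×357 + 154
357 = 2×154 + 49
154 = 3×49 + 7
49 = 7×7 + 0
gcd = 7 and 7 | 802550, so solutions exist. Divide through by 7: 9549x ≡ 114650 (mod 182590).
Now find 9549⁻¹ mod 182590:
182590 = 19·9549 + 1159
9549 = 8·1159 + 277
1159 = 4·277 + 51
277 = 5·51 + 22
51 = 2·22 + 7
22 = 3·7 + 1
7 = 7·1 + 0
Back-substitute:
1 = 22 − 3·7
1 = −3·51 + 7·22
1 = 7·277 − 38·51
1 = −38·1159 + 159·277
1 = 159·9549 − 1310·1159
1 = −1310·182590 + 25049·9549
So 9549⁻¹ ≡ 25049 (mod 182590).
Then x ≡ 25049·114650 ≡ 92330 (mod 182590); the smallest non-negative solution is x = 92330.

92330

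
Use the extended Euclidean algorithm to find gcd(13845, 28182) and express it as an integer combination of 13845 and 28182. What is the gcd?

Euclidean algorithm:
28182 = 2×13845 + 492
13845 = 28×492 + 69
492 = 7×69 + 9
69 = 7×9 + 6
9 = 1×6 + 3
6 = 2×3 + 0
gcd(13845, 28182) = 3.
Working backward:
3 = 9 − 6
3 = −69 + 8·9
3 = 8·492 − 57·69
3 = −57·13845 + 1604·492
3 = 1604·28182 − 3265·13845
So 3 = (1604)·28182 + (-3265)·13845.

3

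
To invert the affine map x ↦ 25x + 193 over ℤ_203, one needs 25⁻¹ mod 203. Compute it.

gcd(203, 25) by repeated division:
203 = 8×25 + 3
25 = 8×3 + 1
3 = 3×1 + 0
gcd = 1, so the inverse exists. Back-substitute:
1 = 25 − 8·3
1 = −8·203 + 65·25
So 25·65 ≡ 1 (mod 203).

65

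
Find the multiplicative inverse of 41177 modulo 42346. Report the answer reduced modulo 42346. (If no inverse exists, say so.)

Apply the Euclidean algorithm to 42346 and 41177:
42346 = 1·41177 + 1169
41177 = 35·1169 + 262
1169 = 4·262 + 121
262 = 2·121 + 20
121 = 6·20 + 1
20 = 20·1 + 0
The gcd is 1. Working backward:
1 = 121 − 6·20
1 = −6·262 + 13·121
1 = 13·1169 − 58·262
1 = −58·41177 + 2043·1169
1 = 2043·42346 − 2101·41177
Thus 41177·(-2101) ≡ 1 (mod 42346); reducing, -2101 mod 42346 = 40245.

40245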